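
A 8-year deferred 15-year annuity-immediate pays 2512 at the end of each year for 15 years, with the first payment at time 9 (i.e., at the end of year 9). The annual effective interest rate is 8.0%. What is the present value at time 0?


PV at time 8 of the 15-year annuity-immediate:
a_n = 2512 * (1-(1+0.08)^(-15))/0.08 = 21501.4105
Discount back 8 years to time 0:
PV = 21501.4105 * (1+0.08)^(-8)
= 21501.4105 * 0.540269
= 11616.543


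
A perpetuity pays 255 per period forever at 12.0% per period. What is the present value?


PV = PMT / i
= 255 / 0.12
= 2125.0


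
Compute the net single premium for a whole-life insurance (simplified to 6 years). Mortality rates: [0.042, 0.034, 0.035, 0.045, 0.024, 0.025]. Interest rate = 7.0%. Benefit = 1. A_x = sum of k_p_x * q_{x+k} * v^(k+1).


v = 0.934579
Year 0: k_p_x=1.0, q=0.042, term=0.039252
Year 1: k_p_x=0.958, q=0.034, term=0.02845
Year 2: k_p_x=0.925428, q=0.035, term=0.02644
Year 3: k_p_x=0.893038, q=0.045, term=0.030658
Year 4: k_p_x=0.852851, q=0.024, term=0.014594
Year 5: k_p_x=0.832383, q=0.025, term=0.013866
A_x = 0.1533


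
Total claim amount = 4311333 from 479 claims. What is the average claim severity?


severity = total / number
= 4311333 / 479
= 9000.6952


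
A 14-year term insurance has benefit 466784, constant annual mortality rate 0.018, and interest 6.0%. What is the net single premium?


NSP = benefit * sum_{k=0}^{n-1} k_p_x * q * v^(k+1)
With constant q=0.018, v=0.943396
Sum = 0.151618
NSP = 466784 * 0.151618
= 70772.9462


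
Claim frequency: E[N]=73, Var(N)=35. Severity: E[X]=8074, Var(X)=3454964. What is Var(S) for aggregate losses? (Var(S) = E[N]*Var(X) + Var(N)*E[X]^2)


Var(S) = E[N]*Var(X) + Var(N)*E[X]^2
= 73*3454964 + 35*8074^2
= 252212372 + 2281631660
= 2.5338e+09


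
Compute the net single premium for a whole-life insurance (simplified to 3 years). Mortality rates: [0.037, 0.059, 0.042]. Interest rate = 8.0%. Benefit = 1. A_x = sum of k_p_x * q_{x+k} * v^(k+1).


v = 0.925926
Year 0: k_p_x=1.0, q=0.037, term=0.034259
Year 1: k_p_x=0.963, q=0.059, term=0.048711
Year 2: k_p_x=0.906183, q=0.042, term=0.030213
A_x = 0.1132


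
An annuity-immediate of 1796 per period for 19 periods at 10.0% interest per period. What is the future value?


FV = PMT * ((1+i)^n - 1) / i
= 1796 * ((1.1)^19 - 1) / 0.1
= 1796 * (6.115909 - 1) / 0.1
= 91881.7264


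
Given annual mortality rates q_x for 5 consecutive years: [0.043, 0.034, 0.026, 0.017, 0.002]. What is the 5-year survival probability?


p_k = 1 - q_k for each year
Survival = product of (1 - q_k)
= 0.957 * 0.966 * 0.974 * 0.983 * 0.998
= 0.8833


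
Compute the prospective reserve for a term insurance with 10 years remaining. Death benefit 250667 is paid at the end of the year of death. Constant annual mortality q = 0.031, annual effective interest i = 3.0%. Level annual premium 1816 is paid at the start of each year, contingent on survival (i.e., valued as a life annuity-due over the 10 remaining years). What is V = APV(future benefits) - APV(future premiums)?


v = 1/(1+i) = 0.970874
APV(future benefits) per unit = sum_{k=0}^{9} k_p_x * q * v^(k+1) = 0.232204
APV(future benefits) = 250667 * 0.232204 = 58205.9193
Life annuity-due factor ä_{x:10} = sum_{k=0}^{9} k_p_x * v^k = 7.71517
APV(future premiums) = 1816 * 7.71517 = 14010.7494
V = 58205.9193 - 14010.7494
= 44195.1699


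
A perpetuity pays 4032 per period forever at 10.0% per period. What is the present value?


PV = PMT / i
= 4032 / 0.1
= 40320.0


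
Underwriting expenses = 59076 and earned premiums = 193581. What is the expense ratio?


Expense ratio = expenses / premiums
= 59076 / 193581
= 0.3052


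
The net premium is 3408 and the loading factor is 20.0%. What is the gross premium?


Gross = net * (1 + loading)
= 3408 * (1 + 0.2)
= 3408 * 1.2
= 4089.6


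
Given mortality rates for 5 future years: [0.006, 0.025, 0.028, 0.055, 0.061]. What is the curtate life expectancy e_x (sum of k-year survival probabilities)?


e_x = sum_{k=1}^{n} k_p_x
k_p_x values:
  1_p_x = 0.994
  2_p_x = 0.96915
  3_p_x = 0.942014
  4_p_x = 0.890203
  5_p_x = 0.835901
e_x = 4.6313


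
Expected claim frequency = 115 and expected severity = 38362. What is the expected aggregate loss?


E[S] = E[N] * E[X]
= 115 * 38362
= 4.4116e+06


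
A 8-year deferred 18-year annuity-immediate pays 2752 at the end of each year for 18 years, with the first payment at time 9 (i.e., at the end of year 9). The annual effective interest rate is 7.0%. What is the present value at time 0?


PV at time 8 of the 18-year annuity-immediate:
a_n = 2752 * (1-(1+0.07)^(-18))/0.07 = 27682.6072
Discount back 8 years to time 0:
PV = 27682.6072 * (1+0.07)^(-8)
= 27682.6072 * 0.582009
= 16111.5294


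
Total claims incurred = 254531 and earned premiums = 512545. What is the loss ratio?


Loss ratio = claims / premiums
= 254531 / 512545
= 0.4966


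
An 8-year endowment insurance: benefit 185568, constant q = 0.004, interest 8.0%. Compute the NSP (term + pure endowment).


Term component = 4213.097
Pure endowment = 8_p_x * v^8 * benefit = 0.968444 * 0.540269 * 185568 = 97092.9621
NSP = 101306.0591


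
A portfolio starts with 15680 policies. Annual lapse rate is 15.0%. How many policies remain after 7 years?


remaining = initial * (1 - lapse)^years
= 15680 * (1 - 0.15)^7
= 15680 * 0.320577
= 5026.6487


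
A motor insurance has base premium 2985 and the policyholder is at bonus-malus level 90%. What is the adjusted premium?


adjusted = base * BM_level / 100
= 2985 * 90 / 100
= 2985 * 0.9
= 2686.5


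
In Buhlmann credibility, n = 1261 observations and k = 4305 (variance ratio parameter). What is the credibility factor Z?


Z = n / (n + k)
= 1261 / (1261 + 4305)
= 1261 / 5566
= 0.2266


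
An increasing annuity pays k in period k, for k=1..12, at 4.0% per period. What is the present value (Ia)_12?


(Ia)_n = sum_{k=1}^{n} k * v^k, v = 1/(1+i)
v = 0.961538
Sum computed term by term:
(Ia)_12 = 56.6328


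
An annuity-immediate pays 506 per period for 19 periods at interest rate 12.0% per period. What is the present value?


PV = PMT * (1 - (1+i)^(-n)) / i
= 506 * (1 - (1+0.12)^(-19)) / 0.12
= 506 * (1 - 0.116107) / 0.12
= 506 * 7.365777
= 3727.0831


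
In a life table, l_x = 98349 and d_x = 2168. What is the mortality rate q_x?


q_x = d_x / l_x
= 2168 / 98349
= 0.022


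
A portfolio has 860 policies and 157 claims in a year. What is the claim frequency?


frequency = claims / policies
= 157 / 860
= 0.1826


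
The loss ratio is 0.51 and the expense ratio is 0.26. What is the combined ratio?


Combined ratio = loss ratio + expense ratio
= 0.51 + 0.26
= 0.77


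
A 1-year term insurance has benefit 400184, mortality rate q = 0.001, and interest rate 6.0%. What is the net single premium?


NSP = benefit * q * v
v = 1/(1+i) = 0.943396
NSP = 400184 * 0.001 * 0.943396
= 377.5321


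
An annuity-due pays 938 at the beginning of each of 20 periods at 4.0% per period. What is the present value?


PV_due = PMT * (1-(1+i)^(-n))/i * (1+i)
PV_immediate = 12747.7261
PV_due = 12747.7261 * 1.04
= 13257.6352


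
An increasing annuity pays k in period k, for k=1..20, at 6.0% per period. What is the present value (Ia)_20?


(Ia)_n = sum_{k=1}^{n} k * v^k, v = 1/(1+i)
v = 0.943396
Sum computed term by term:
(Ia)_20 = 98.7004


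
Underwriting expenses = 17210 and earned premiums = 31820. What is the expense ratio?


Expense ratio = expenses / premiums
= 17210 / 31820
= 0.5409


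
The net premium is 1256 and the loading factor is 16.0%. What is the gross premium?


Gross = net * (1 + loading)
= 1256 * (1 + 0.16)
= 1256 * 1.16
= 1456.96


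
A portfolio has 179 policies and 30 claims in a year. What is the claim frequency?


frequency = claims / policies
= 30 / 179
= 0.1676


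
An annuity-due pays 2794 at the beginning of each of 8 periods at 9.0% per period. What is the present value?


PV_due = PMT * (1-(1+i)^(-n))/i * (1+i)
PV_immediate = 15464.2846
PV_due = 15464.2846 * 1.09
= 16856.0702


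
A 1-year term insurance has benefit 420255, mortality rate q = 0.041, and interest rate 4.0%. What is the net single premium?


NSP = benefit * q * v
v = 1/(1+i) = 0.961538
NSP = 420255 * 0.041 * 0.961538
= 16567.7452


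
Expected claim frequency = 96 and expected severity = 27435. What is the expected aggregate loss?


E[S] = E[N] * E[X]
= 96 * 27435
= 2.6338e+06


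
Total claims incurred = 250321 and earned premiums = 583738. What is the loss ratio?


Loss ratio = claims / premiums
= 250321 / 583738
= 0.4288


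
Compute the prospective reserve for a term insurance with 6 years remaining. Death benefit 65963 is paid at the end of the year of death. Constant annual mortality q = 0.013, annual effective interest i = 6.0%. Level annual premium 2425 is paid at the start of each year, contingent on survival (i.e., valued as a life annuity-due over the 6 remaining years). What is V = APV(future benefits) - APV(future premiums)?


v = 1/(1+i) = 0.943396
APV(future benefits) per unit = sum_{k=0}^{5} k_p_x * q * v^(k+1) = 0.062021
APV(future benefits) = 65963 * 0.062021 = 4091.0702
Life annuity-due factor ä_{x:6} = sum_{k=0}^{5} k_p_x * v^k = 5.057071
APV(future premiums) = 2425 * 5.057071 = 12263.3971
V = 4091.0702 - 12263.3971
= -8172.3269


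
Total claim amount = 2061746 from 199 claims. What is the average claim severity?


severity = total / number
= 2061746 / 199
= 10360.5327


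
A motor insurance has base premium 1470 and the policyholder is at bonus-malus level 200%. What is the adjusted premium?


adjusted = base * BM_level / 100
= 1470 * 200 / 100
= 1470 * 2.0
= 2940.0


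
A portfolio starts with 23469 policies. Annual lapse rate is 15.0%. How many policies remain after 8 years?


remaining = initial * (1 - lapse)^years
= 23469 * (1 - 0.15)^8
= 23469 * 0.272491
= 6395.0801


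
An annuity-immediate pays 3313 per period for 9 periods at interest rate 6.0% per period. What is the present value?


PV = PMT * (1 - (1+i)^(-n)) / i
= 3313 * (1 - (1+0.06)^(-9)) / 0.06
= 3313 * (1 - 0.591898) / 0.06
= 3313 * 6.801692
= 22534.0065


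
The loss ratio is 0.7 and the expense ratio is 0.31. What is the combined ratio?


Combined ratio = loss ratio + expense ratio
= 0.7 + 0.31
= 1.01


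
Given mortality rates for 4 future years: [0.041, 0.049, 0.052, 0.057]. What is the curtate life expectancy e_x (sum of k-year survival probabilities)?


e_x = sum_{k=1}^{n} k_p_x
k_p_x values:
  1_p_x = 0.959
  2_p_x = 0.912009
  3_p_x = 0.864585
  4_p_x = 0.815303
e_x = 3.5509


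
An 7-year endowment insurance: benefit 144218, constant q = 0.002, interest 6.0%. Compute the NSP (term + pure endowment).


Term component = 1601.2757
Pure endowment = 7_p_x * v^7 * benefit = 0.986084 * 0.665057 * 144218 = 94578.4518
NSP = 96179.7276


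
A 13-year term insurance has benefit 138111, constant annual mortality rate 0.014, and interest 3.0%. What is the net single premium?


NSP = benefit * sum_{k=0}^{n-1} k_p_x * q * v^(k+1)
With constant q=0.014, v=0.970874
Sum = 0.137801
NSP = 138111 * 0.137801
= 19031.7777


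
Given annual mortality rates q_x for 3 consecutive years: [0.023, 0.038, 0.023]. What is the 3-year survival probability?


p_k = 1 - q_k for each year
Survival = product of (1 - q_k)
= 0.977 * 0.962 * 0.977
= 0.9183


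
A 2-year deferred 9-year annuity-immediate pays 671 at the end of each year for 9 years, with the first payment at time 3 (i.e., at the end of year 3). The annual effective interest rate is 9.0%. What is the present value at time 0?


PV at time 2 of the 9-year annuity-immediate:
a_n = 671 * (1-(1+0.09)^(-9))/0.09 = 4022.8107
Discount back 2 years to time 0:
PV = 4022.8107 * (1+0.09)^(-2)
= 4022.8107 * 0.84168
= 3385.9193


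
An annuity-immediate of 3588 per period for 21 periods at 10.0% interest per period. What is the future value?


FV = PMT * ((1+i)^n - 1) / i
= 3588 * ((1.1)^21 - 1) / 0.1
= 3588 * (7.40025 - 1) / 0.1
= 229640.968


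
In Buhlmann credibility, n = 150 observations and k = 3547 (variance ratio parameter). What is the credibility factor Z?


Z = n / (n + k)
= 150 / (150 + 3547)
= 150 / 3697
= 0.0406


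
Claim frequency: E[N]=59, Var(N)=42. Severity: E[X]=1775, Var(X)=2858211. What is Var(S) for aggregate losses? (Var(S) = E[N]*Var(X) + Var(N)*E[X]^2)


Var(S) = E[N]*Var(X) + Var(N)*E[X]^2
= 59*2858211 + 42*1775^2
= 168634449 + 132326250
= 3.0096e+08


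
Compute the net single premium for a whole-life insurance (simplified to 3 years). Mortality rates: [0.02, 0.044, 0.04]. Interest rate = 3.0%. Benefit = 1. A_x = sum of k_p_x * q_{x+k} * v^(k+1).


v = 0.970874
Year 0: k_p_x=1.0, q=0.02, term=0.019417
Year 1: k_p_x=0.98, q=0.044, term=0.040645
Year 2: k_p_x=0.93688, q=0.04, term=0.034295
A_x = 0.0944


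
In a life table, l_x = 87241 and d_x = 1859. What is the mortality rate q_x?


q_x = d_x / l_x
= 1859 / 87241
= 0.0213


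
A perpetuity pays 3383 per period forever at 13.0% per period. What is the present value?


PV = PMT / i
= 3383 / 0.13
= 26023.0769


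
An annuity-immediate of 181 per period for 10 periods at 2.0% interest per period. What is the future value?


FV = PMT * ((1+i)^n - 1) / i
= 181 * ((1.02)^10 - 1) / 0.02
= 181 * (1.218994 - 1) / 0.02
= 1981.8995


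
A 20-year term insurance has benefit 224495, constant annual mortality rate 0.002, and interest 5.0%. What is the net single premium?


NSP = benefit * sum_{k=0}^{n-1} k_p_x * q * v^(k+1)
With constant q=0.002, v=0.952381
Sum = 0.024535
NSP = 224495 * 0.024535
= 5507.925


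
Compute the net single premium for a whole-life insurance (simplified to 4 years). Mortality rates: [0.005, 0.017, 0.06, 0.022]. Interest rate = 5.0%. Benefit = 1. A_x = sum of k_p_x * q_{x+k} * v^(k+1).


v = 0.952381
Year 0: k_p_x=1.0, q=0.005, term=0.004762
Year 1: k_p_x=0.995, q=0.017, term=0.015342
Year 2: k_p_x=0.978085, q=0.06, term=0.050694
Year 3: k_p_x=0.9194, q=0.022, term=0.016641
A_x = 0.0874


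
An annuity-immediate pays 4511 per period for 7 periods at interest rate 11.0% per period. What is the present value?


PV = PMT * (1 - (1+i)^(-n)) / i
= 4511 * (1 - (1+0.11)^(-7)) / 0.11
= 4511 * (1 - 0.481658) / 0.11
= 4511 * 4.712196
= 21256.7173


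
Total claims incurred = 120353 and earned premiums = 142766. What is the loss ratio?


Loss ratio = claims / premiums
= 120353 / 142766
= 0.843


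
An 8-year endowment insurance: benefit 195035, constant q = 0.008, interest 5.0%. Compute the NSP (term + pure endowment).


Term component = 9826.6616
Pure endowment = 8_p_x * v^8 * benefit = 0.937764 * 0.676839 * 195035 = 123791.7035
NSP = 133618.3651


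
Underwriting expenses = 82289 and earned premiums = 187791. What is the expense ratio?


Expense ratio = expenses / premiums
= 82289 / 187791
= 0.4382


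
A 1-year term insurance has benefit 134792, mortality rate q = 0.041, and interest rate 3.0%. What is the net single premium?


NSP = benefit * q * v
v = 1/(1+i) = 0.970874
NSP = 134792 * 0.041 * 0.970874
= 5365.5068


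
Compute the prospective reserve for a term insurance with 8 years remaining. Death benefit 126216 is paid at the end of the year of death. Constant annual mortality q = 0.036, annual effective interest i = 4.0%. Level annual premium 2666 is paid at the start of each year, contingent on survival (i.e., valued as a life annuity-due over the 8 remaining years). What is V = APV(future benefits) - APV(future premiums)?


v = 1/(1+i) = 0.961538
APV(future benefits) per unit = sum_{k=0}^{7} k_p_x * q * v^(k+1) = 0.215554
APV(future benefits) = 126216 * 0.215554 = 27206.3914
Life annuity-due factor ä_{x:8} = sum_{k=0}^{7} k_p_x * v^k = 6.227122
APV(future premiums) = 2666 * 6.227122 = 16601.507
V = 27206.3914 - 16601.507
= 10604.8844


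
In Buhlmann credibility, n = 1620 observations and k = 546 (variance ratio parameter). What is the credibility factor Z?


Z = n / (n + k)
= 1620 / (1620 + 546)
= 1620 / 2166
= 0.7479


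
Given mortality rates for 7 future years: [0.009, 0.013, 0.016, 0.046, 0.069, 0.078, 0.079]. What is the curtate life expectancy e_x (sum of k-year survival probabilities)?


e_x = sum_{k=1}^{n} k_p_x
k_p_x values:
  1_p_x = 0.991
  2_p_x = 0.978117
  3_p_x = 0.962467
  4_p_x = 0.918194
  5_p_x = 0.854838
  6_p_x = 0.788161
  7_p_x = 0.725896
e_x = 6.2187


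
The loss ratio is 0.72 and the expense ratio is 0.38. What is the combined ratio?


Combined ratio = loss ratio + expense ratio
= 0.72 + 0.38
= 1.1


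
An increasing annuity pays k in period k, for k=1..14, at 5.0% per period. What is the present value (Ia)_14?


(Ia)_n = sum_{k=1}^{n} k * v^k, v = 1/(1+i)
v = 0.952381
Sum computed term by term:
(Ia)_14 = 66.4524


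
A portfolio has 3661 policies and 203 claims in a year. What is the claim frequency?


frequency = claims / policies
= 203 / 3661
= 0.0554


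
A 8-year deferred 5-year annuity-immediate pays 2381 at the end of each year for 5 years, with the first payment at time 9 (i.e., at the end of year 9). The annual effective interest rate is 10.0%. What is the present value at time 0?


PV at time 8 of the 5-year annuity-immediate:
a_n = 2381 * (1-(1+0.1)^(-5))/0.1 = 9025.8633
Discount back 8 years to time 0:
PV = 9025.8633 * (1+0.1)^(-8)
= 9025.8633 * 0.466507
= 4210.6318


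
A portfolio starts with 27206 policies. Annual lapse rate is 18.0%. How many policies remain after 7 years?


remaining = initial * (1 - lapse)^years
= 27206 * (1 - 0.18)^7
= 27206 * 0.249285
= 6782.0605


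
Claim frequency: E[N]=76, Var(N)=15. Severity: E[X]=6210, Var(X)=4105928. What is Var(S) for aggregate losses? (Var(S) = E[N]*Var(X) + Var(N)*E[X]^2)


Var(S) = E[N]*Var(X) + Var(N)*E[X]^2
= 76*4105928 + 15*6210^2
= 312050528 + 578461500
= 8.9051e+08


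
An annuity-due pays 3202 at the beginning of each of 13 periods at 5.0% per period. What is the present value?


PV_due = PMT * (1-(1+i)^(-n))/i * (1+i)
PV_immediate = 30078.2207
PV_due = 30078.2207 * 1.05
= 31582.1317


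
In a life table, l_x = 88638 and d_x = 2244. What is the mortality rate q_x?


q_x = d_x / l_x
= 2244 / 88638
= 0.0253


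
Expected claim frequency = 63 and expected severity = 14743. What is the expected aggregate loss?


E[S] = E[N] * E[X]
= 63 * 14743
= 928809


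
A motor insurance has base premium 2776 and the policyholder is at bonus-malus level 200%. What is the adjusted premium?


adjusted = base * BM_level / 100
= 2776 * 200 / 100
= 2776 * 2.0
= 5552.0


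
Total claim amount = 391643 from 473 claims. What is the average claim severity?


severity = total / number
= 391643 / 473
= 827.9979


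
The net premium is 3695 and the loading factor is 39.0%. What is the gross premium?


Gross = net * (1 + loading)
= 3695 * (1 + 0.39)
= 3695 * 1.39
= 5136.05


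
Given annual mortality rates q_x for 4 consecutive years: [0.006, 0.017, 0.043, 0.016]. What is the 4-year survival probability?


p_k = 1 - q_k for each year
Survival = product of (1 - q_k)
= 0.994 * 0.983 * 0.957 * 0.984
= 0.9201


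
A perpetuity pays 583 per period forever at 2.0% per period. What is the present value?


PV = PMT / i
= 583 / 0.02
= 29150.0


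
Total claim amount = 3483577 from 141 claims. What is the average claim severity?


severity = total / number
= 3483577 / 141
= 24706.2199


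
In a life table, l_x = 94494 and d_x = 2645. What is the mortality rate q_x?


q_x = d_x / l_x
= 2645 / 94494
= 0.028


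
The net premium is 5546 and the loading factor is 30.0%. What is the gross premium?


Gross = net * (1 + loading)
= 5546 * (1 + 0.3)
= 5546 * 1.3
= 7209.8


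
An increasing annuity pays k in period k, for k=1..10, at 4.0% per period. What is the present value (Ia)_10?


(Ia)_n = sum_{k=1}^{n} k * v^k, v = 1/(1+i)
v = 0.961538
Sum computed term by term:
(Ia)_10 = 41.9922


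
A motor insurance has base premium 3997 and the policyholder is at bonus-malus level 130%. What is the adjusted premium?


adjusted = base * BM_level / 100
= 3997 * 130 / 100
= 3997 * 1.3
= 5196.1


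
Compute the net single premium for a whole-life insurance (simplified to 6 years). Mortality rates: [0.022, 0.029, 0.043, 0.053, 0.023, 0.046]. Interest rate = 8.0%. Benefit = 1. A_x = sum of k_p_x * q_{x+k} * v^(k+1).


v = 0.925926
Year 0: k_p_x=1.0, q=0.022, term=0.02037
Year 1: k_p_x=0.978, q=0.029, term=0.024316
Year 2: k_p_x=0.949638, q=0.043, term=0.032416
Year 3: k_p_x=0.908804, q=0.053, term=0.035404
Year 4: k_p_x=0.860637, q=0.023, term=0.013472
Year 5: k_p_x=0.840842, q=0.046, term=0.024374
A_x = 0.1504


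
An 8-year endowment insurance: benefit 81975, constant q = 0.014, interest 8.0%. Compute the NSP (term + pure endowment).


Term component = 6316.4436
Pure endowment = 8_p_x * v^8 * benefit = 0.893337 * 0.540269 * 81975 = 39564.5929
NSP = 45881.0365


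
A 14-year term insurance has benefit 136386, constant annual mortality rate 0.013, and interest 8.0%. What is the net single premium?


NSP = benefit * sum_{k=0}^{n-1} k_p_x * q * v^(k+1)
With constant q=0.013, v=0.925926
Sum = 0.10016
NSP = 136386 * 0.10016
= 13660.4307


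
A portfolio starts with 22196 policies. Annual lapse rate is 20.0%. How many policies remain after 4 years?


remaining = initial * (1 - lapse)^years
= 22196 * (1 - 0.2)^4
= 22196 * 0.4096
= 9091.4816


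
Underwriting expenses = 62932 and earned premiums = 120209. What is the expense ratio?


Expense ratio = expenses / premiums
= 62932 / 120209
= 0.5235


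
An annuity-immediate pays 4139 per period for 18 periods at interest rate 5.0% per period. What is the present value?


PV = PMT * (1 - (1+i)^(-n)) / i
= 4139 * (1 - (1+0.05)^(-18)) / 0.05
= 4139 * (1 - 0.415521) / 0.05
= 4139 * 11.689587
= 48383.2002


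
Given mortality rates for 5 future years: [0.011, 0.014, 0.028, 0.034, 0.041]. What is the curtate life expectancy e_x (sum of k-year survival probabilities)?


e_x = sum_{k=1}^{n} k_p_x
k_p_x values:
  1_p_x = 0.989
  2_p_x = 0.975154
  3_p_x = 0.94785
  4_p_x = 0.915623
  5_p_x = 0.878082
e_x = 4.7057


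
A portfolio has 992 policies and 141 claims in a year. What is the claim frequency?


frequency = claims / policies
= 141 / 992
= 0.1421


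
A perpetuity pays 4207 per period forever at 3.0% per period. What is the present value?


PV = PMT / i
= 4207 / 0.03
= 140233.3333


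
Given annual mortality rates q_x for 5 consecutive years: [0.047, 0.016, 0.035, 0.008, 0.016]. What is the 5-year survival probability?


p_k = 1 - q_k for each year
Survival = product of (1 - q_k)
= 0.953 * 0.984 * 0.965 * 0.992 * 0.984
= 0.8833


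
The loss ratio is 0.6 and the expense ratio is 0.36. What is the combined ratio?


Combined ratio = loss ratio + expense ratio
= 0.6 + 0.36
= 0.96


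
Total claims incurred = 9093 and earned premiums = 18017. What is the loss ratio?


Loss ratio = claims / premiums
= 9093 / 18017
= 0.5047


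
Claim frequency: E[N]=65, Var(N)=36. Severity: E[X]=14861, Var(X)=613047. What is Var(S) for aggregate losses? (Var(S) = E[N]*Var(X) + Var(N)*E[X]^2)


Var(S) = E[N]*Var(X) + Var(N)*E[X]^2
= 65*613047 + 36*14861^2
= 39848055 + 7950575556
= 7.9904e+09


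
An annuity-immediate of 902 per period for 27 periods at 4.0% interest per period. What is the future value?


FV = PMT * ((1+i)^n - 1) / i
= 902 * ((1.04)^27 - 1) / 0.04
= 902 * (2.883369 - 1) / 0.04
= 42469.9614


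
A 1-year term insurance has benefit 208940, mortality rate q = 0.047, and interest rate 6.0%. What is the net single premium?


NSP = benefit * q * v
v = 1/(1+i) = 0.943396
NSP = 208940 * 0.047 * 0.943396
= 9264.3208


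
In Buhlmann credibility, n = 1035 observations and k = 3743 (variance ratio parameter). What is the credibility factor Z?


Z = n / (n + k)
= 1035 / (1035 + 3743)
= 1035 / 4778
= 0.2166


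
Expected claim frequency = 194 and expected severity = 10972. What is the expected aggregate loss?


E[S] = E[N] * E[X]
= 194 * 10972
= 2.1286e+06


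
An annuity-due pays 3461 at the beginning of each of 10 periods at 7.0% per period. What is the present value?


PV_due = PMT * (1-(1+i)^(-n))/i * (1+i)
PV_immediate = 24308.6157
PV_due = 24308.6157 * 1.07
= 26010.2188


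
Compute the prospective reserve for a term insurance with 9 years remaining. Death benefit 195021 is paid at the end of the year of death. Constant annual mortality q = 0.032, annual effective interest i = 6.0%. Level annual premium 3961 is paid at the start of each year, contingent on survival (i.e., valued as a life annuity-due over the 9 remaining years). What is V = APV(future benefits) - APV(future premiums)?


v = 1/(1+i) = 0.943396
APV(future benefits) per unit = sum_{k=0}^{8} k_p_x * q * v^(k+1) = 0.194192
APV(future benefits) = 195021 * 0.194192 = 37871.5183
Life annuity-due factor ä_{x:9} = sum_{k=0}^{8} k_p_x * v^k = 6.43261
APV(future premiums) = 3961 * 6.43261 = 25479.5684
V = 37871.5183 - 25479.5684
= 12391.9499


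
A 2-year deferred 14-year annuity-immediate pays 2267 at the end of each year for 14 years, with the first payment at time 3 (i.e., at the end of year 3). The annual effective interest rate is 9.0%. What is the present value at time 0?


PV at time 2 of the 14-year annuity-immediate:
a_n = 2267 * (1-(1+0.09)^(-14))/0.09 = 17651.2029
Discount back 2 years to time 0:
PV = 17651.2029 * (1+0.09)^(-2)
= 17651.2029 * 0.84168
= 14856.6644


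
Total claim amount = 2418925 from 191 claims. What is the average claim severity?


severity = total / number
= 2418925 / 191
= 12664.5288


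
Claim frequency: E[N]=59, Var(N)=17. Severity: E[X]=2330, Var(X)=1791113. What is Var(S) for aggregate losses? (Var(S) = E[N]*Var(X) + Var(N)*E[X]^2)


Var(S) = E[N]*Var(X) + Var(N)*E[X]^2
= 59*1791113 + 17*2330^2
= 105675667 + 92291300
= 1.9797e+08


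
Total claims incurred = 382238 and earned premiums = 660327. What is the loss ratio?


Loss ratio = claims / premiums
= 382238 / 660327
= 0.5789


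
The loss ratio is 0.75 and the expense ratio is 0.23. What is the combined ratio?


Combined ratio = loss ratio + expense ratio
= 0.75 + 0.23
= 0.98


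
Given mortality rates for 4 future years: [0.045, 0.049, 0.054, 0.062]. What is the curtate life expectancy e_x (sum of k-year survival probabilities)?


e_x = sum_{k=1}^{n} k_p_x
k_p_x values:
  1_p_x = 0.955
  2_p_x = 0.908205
  3_p_x = 0.859162
  4_p_x = 0.805894
e_x = 3.5283


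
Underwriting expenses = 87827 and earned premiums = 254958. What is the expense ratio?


Expense ratio = expenses / premiums
= 87827 / 254958
= 0.3445


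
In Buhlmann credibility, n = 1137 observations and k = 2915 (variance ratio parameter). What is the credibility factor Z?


Z = n / (n + k)
= 1137 / (1137 + 2915)
= 1137 / 4052
= 0.2806


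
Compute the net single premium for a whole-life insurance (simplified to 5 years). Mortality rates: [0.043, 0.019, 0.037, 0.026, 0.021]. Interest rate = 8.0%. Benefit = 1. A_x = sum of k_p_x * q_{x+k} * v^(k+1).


v = 0.925926
Year 0: k_p_x=1.0, q=0.043, term=0.039815
Year 1: k_p_x=0.957, q=0.019, term=0.015589
Year 2: k_p_x=0.938817, q=0.037, term=0.027575
Year 3: k_p_x=0.904081, q=0.026, term=0.017278
Year 4: k_p_x=0.880575, q=0.021, term=0.012585
A_x = 0.1128


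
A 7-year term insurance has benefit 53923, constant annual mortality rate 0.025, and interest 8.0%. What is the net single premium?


NSP = benefit * sum_{k=0}^{n-1} k_p_x * q * v^(k+1)
With constant q=0.025, v=0.925926
Sum = 0.121732
NSP = 53923 * 0.121732
= 6564.1412


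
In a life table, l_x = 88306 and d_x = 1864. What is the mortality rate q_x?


q_x = d_x / l_x
= 1864 / 88306
= 0.0211


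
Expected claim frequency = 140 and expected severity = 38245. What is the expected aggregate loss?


E[S] = E[N] * E[X]
= 140 * 38245
= 5.3543e+06


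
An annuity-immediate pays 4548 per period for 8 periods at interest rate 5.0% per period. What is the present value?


PV = PMT * (1 - (1+i)^(-n)) / i
= 4548 * (1 - (1+0.05)^(-8)) / 0.05
= 4548 * (1 - 0.676839) / 0.05
= 4548 * 6.463213
= 29394.6916


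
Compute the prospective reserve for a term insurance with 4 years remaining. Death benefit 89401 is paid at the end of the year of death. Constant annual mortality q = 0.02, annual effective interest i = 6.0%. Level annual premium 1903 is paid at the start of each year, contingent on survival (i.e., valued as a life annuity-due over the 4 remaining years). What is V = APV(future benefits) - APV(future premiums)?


v = 1/(1+i) = 0.943396
APV(future benefits) per unit = sum_{k=0}^{3} k_p_x * q * v^(k+1) = 0.06735
APV(future benefits) = 89401 * 0.06735 = 6021.1132
Life annuity-due factor ä_{x:4} = sum_{k=0}^{3} k_p_x * v^k = 3.569524
APV(future premiums) = 1903 * 3.569524 = 6792.8039
V = 6021.1132 - 6792.8039
= -771.6906


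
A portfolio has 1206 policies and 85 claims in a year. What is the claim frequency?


frequency = claims / policies
= 85 / 1206
= 0.0705


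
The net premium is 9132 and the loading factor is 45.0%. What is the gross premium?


Gross = net * (1 + loading)
= 9132 * (1 + 0.45)
= 9132 * 1.45
= 13241.4


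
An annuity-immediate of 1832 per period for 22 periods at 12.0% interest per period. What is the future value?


FV = PMT * ((1+i)^n - 1) / i
= 1832 * ((1.12)^22 - 1) / 0.12
= 1832 * (12.10031 - 1) / 0.12
= 169464.7335


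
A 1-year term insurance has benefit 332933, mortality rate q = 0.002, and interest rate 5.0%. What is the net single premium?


NSP = benefit * q * v
v = 1/(1+i) = 0.952381
NSP = 332933 * 0.002 * 0.952381
= 634.1581


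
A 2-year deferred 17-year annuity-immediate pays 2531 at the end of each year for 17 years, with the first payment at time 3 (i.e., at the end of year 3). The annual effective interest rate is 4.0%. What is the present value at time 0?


PV at time 2 of the 17-year annuity-immediate:
a_n = 2531 * (1-(1+0.04)^(-17))/0.04 = 30791.3079
Discount back 2 years to time 0:
PV = 30791.3079 * (1+0.04)^(-2)
= 30791.3079 * 0.924556
= 28468.295


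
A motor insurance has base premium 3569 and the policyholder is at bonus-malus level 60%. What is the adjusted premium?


adjusted = base * BM_level / 100
= 3569 * 60 / 100
= 3569 * 0.6
= 2141.4


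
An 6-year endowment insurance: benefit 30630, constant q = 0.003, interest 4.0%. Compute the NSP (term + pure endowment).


Term component = 478.2658
Pure endowment = 6_p_x * v^6 * benefit = 0.982134 * 0.790315 * 30630 = 23774.8569
NSP = 24253.1227


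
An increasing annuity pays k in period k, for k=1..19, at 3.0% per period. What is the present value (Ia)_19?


(Ia)_n = sum_{k=1}^{n} k * v^k, v = 1/(1+i)
v = 0.970874
Sum computed term by term:
(Ia)_19 = 130.6026


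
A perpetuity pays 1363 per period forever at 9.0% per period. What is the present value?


PV = PMT / i
= 1363 / 0.09
= 15144.4444


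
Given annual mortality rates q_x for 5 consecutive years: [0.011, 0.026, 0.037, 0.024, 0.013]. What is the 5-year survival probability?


p_k = 1 - q_k for each year
Survival = product of (1 - q_k)
= 0.989 * 0.974 * 0.963 * 0.976 * 0.987
= 0.8936


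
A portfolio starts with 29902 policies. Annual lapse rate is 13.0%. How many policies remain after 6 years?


remaining = initial * (1 - lapse)^years
= 29902 * (1 - 0.13)^6
= 29902 * 0.433626
= 12966.2907


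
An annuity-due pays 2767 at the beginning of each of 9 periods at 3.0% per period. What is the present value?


PV_due = PMT * (1-(1+i)^(-n))/i * (1+i)
PV_immediate = 21544.1634
PV_due = 21544.1634 * 1.03
= 22190.4883


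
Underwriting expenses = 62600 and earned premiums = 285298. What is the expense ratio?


Expense ratio = expenses / premiums
= 62600 / 285298
= 0.2194


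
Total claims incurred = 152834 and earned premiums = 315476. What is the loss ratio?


Loss ratio = claims / premiums
= 152834 / 315476
= 0.4845


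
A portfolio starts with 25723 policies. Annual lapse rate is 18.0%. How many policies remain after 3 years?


remaining = initial * (1 - lapse)^years
= 25723 * (1 - 0.18)^3
= 25723 * 0.551368
= 14182.8391


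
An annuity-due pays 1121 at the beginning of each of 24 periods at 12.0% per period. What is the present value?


PV_due = PMT * (1-(1+i)^(-n))/i * (1+i)
PV_immediate = 8726.218
PV_due = 8726.218 * 1.12
= 9773.3642


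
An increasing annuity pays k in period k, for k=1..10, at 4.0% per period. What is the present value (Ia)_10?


(Ia)_n = sum_{k=1}^{n} k * v^k, v = 1/(1+i)
v = 0.961538
Sum computed term by term:
(Ia)_10 = 41.9922


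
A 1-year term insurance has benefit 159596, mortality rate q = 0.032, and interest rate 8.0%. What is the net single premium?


NSP = benefit * q * v
v = 1/(1+i) = 0.925926
NSP = 159596 * 0.032 * 0.925926
= 4728.7704


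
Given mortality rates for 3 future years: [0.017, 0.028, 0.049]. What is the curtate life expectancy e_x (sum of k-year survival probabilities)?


e_x = sum_{k=1}^{n} k_p_x
k_p_x values:
  1_p_x = 0.983
  2_p_x = 0.955476
  3_p_x = 0.908658
e_x = 2.8471


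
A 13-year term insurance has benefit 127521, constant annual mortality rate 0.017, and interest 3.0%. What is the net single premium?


NSP = benefit * sum_{k=0}^{n-1} k_p_x * q * v^(k+1)
With constant q=0.017, v=0.970874
Sum = 0.164613
NSP = 127521 * 0.164613
= 20991.6024


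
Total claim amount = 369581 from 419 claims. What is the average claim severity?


severity = total / number
= 369581 / 419
= 882.0549


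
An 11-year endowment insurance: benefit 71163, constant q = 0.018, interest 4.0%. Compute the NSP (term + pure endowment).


Term component = 10337.219
Pure endowment = 11_p_x * v^11 * benefit = 0.818892 * 0.649581 * 71163 = 37854.1834
NSP = 48191.4023


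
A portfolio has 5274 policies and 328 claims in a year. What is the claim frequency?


frequency = claims / policies
= 328 / 5274
= 0.0622


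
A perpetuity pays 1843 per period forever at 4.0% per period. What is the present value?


PV = PMT / i
= 1843 / 0.04
= 46075.0


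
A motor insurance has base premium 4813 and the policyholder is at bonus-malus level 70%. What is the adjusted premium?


adjusted = base * BM_level / 100
= 4813 * 70 / 100
= 4813 * 0.7
= 3369.1


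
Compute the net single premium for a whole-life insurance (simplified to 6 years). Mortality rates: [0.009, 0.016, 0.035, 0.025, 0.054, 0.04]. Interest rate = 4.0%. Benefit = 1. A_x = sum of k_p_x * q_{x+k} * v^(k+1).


v = 0.961538
Year 0: k_p_x=1.0, q=0.009, term=0.008654
Year 1: k_p_x=0.991, q=0.016, term=0.01466
Year 2: k_p_x=0.975144, q=0.035, term=0.030341
Year 3: k_p_x=0.941014, q=0.025, term=0.02011
Year 4: k_p_x=0.917489, q=0.054, term=0.040722
Year 5: k_p_x=0.867944, q=0.04, term=0.027438
A_x = 0.1419


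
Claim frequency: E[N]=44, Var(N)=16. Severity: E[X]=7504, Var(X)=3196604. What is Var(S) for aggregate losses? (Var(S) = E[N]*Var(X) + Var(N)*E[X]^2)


Var(S) = E[N]*Var(X) + Var(N)*E[X]^2
= 44*3196604 + 16*7504^2
= 140650576 + 900960256
= 1.0416e+09


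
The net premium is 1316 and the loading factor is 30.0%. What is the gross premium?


Gross = net * (1 + loading)
= 1316 * (1 + 0.3)
= 1316 * 1.3
= 1710.8


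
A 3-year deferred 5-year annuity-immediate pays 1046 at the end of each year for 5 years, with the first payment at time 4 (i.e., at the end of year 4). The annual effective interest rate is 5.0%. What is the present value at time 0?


PV at time 3 of the 5-year annuity-immediate:
a_n = 1046 * (1-(1+0.05)^(-5))/0.05 = 4528.6326
Discount back 3 years to time 0:
PV = 4528.6326 * (1+0.05)^(-3)
= 4528.6326 * 0.863838
= 3912.0031


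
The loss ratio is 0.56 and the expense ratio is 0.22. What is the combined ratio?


Combined ratio = loss ratio + expense ratio
= 0.56 + 0.22
= 0.78


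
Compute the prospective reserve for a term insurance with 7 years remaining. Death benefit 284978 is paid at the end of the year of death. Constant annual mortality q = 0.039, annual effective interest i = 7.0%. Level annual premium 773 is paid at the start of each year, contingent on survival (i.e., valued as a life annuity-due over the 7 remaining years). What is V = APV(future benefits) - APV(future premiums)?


v = 1/(1+i) = 0.934579
APV(future benefits) per unit = sum_{k=0}^{6} k_p_x * q * v^(k+1) = 0.189137
APV(future benefits) = 284978 * 0.189137 = 53899.8527
Life annuity-due factor ä_{x:7} = sum_{k=0}^{6} k_p_x * v^k = 5.18914
APV(future premiums) = 773 * 5.18914 = 4011.2055
V = 53899.8527 - 4011.2055
= 49888.6472


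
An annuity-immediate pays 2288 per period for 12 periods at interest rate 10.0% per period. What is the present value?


PV = PMT * (1 - (1+i)^(-n)) / i
= 2288 * (1 - (1+0.1)^(-12)) / 0.1
= 2288 * (1 - 0.318631) / 0.1
= 2288 * 6.813692
= 15589.7269


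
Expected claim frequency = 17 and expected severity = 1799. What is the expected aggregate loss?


E[S] = E[N] * E[X]
= 17 * 1799
= 30583


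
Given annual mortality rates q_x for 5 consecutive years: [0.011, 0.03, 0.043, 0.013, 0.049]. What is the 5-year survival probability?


p_k = 1 - q_k for each year
Survival = product of (1 - q_k)
= 0.989 * 0.97 * 0.957 * 0.987 * 0.951
= 0.8617


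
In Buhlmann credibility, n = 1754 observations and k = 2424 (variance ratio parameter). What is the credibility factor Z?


Z = n / (n + k)
= 1754 / (1754 + 2424)
= 1754 / 4178
= 0.4198


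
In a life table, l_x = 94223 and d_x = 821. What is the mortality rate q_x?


q_x = d_x / l_x
= 821 / 94223
= 0.0087


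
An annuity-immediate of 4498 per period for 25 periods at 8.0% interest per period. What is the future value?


FV = PMT * ((1+i)^n - 1) / i
= 4498 * ((1.08)^25 - 1) / 0.08
= 4498 * (6.848475 - 1) / 0.08
= 328830.5179


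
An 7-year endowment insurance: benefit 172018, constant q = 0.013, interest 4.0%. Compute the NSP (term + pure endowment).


Term component = 12936.2103
Pure endowment = 7_p_x * v^7 * benefit = 0.912473 * 0.759918 * 172018 = 119278.0657
NSP = 132214.276


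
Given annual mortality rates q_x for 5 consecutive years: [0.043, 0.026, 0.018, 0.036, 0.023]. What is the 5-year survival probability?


p_k = 1 - q_k for each year
Survival = product of (1 - q_k)
= 0.957 * 0.974 * 0.982 * 0.964 * 0.977
= 0.8621


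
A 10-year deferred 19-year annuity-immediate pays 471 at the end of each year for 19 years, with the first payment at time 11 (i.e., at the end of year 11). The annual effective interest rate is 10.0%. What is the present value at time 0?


PV at time 10 of the 19-year annuity-immediate:
a_n = 471 * (1-(1+0.1)^(-19))/0.1 = 3939.8774
Discount back 10 years to time 0:
PV = 3939.8774 * (1+0.1)^(-10)
= 3939.8774 * 0.385543
= 1518.9933


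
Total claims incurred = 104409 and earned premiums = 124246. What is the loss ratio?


Loss ratio = claims / premiums
= 104409 / 124246
= 0.8403


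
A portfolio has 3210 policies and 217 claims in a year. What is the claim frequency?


frequency = claims / policies
= 217 / 3210
= 0.0676


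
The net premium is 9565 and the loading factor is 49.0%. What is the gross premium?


Gross = net * (1 + loading)
= 9565 * (1 + 0.49)
= 9565 * 1.49
= 14251.85


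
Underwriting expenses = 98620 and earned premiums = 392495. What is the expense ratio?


Expense ratio = expenses / premiums
= 98620 / 392495
= 0.2513


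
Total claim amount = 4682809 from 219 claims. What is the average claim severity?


severity = total / number
= 4682809 / 219
= 21382.6895


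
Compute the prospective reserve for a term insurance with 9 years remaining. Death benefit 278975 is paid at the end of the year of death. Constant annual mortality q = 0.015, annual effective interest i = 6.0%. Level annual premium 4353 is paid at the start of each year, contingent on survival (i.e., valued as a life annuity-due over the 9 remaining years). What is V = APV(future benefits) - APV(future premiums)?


v = 1/(1+i) = 0.943396
APV(future benefits) per unit = sum_{k=0}^{8} k_p_x * q * v^(k+1) = 0.096676
APV(future benefits) = 278975 * 0.096676 = 26970.0496
Life annuity-due factor ä_{x:9} = sum_{k=0}^{8} k_p_x * v^k = 6.831736
APV(future premiums) = 4353 * 6.831736 = 29738.5461
V = 26970.0496 - 29738.5461
= -2768.4965
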